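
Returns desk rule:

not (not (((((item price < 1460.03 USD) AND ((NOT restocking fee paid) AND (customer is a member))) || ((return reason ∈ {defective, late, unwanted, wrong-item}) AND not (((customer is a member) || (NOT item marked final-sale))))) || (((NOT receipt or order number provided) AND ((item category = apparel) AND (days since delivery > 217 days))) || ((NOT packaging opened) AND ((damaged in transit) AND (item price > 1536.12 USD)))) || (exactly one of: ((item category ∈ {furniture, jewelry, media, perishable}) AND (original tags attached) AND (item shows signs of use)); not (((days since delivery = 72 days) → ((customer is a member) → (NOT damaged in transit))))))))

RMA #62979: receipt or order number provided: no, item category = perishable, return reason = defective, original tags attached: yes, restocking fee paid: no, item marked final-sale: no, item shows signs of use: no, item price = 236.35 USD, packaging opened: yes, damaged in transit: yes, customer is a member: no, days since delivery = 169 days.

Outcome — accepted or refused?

Atomic conditions:
  item price < 1460.03 USD: 236.35 < 1460.03 is true
  NOT restocking fee paid: no → true
  customer is a member: no → false
  return reason ∈ {defective, late, unwanted, wrong-item}: defective is in the set → true
  NOT item marked final-sale: no → true
  NOT receipt or order number provided: no → true
  item category = apparel: perishable == apparel is false
  days since delivery > 217 days: 169 > 217 is false
  NOT packaging opened: yes → false
  damaged in transit: yes → true
  item price > 1536.12 USD: 236.35 > 1536.12 is false
  item category ∈ {furniture, jewelry, media, perishable}: perishable is in the set → true
  original tags attached: yes → true
  item shows signs of use: no → false
  days since delivery = 72 days: 169 == 72 is false
  NOT damaged in transit: yes → false
Combine:
[1.1.1.1.2] true AND false = false
[1.1.1.1] true AND false = false
[1.1.1.2.2.1] false OR true = true
[1.1.1.2.2] NOT true = false
[1.1.1.2] true AND false = false
[1.1.1] false OR false = false
[1.1.2.1.2] false AND false = false
[1.1.2.1] true AND false = false
[1.1.2.2.2] true AND false = false
[1.1.2.2] false AND false = false
[1.1.2] false OR false = false
[1.1.3.1] true AND true AND false = false
[1.1.3.2.1.2] false → false (antecedent false ⇒ implication holds) = true
[1.1.3.2.1] false → true (antecedent false ⇒ implication holds) = true
[1.1.3.2] NOT true = false
[1.1.3] exactly-one(false, false) = false
[1.1] false OR false OR false = false
[1] NOT false = true
[root] NOT true = false
Overall: false → refused

Refused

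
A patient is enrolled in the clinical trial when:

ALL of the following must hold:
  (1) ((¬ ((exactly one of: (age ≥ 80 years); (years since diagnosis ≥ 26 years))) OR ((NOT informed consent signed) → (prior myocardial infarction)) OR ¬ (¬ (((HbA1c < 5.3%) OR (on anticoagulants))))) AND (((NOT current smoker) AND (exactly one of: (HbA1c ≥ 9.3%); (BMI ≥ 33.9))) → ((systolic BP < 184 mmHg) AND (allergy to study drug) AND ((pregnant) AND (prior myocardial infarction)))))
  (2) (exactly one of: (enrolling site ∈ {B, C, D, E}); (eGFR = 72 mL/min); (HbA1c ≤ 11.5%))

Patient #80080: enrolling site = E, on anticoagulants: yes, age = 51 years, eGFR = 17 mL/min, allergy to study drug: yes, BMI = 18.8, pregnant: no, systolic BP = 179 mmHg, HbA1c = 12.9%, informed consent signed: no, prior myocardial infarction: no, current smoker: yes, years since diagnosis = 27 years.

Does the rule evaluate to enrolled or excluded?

Atomic conditions:
  age ≥ 80 years: 51 ≥ 80 is false
  years since diagnosis ≥ 26 years: 27 ≥ 26 is true
  NOT informed consent signed: no → true
  prior myocardial infarction: no → false
  HbA1c < 5.3%: 12.9 < 5.3 is false
  on anticoagulants: yes → true
  NOT current smoker: yes → false
  HbA1c ≥ 9.3%: 12.9 ≥ 9.3 is true
  BMI ≥ 33.9: 18.8 ≥ 33.9 is false
  systolic BP < 184 mmHg: 179 < 184 is true
  allergy to study drug: yes → true
  pregnant: no → false
  enrolling site ∈ {B, C, D, E}: E is in the set → true
  eGFR = 72 mL/min: 17 == 72 is false
  HbA1c ≤ 11.5%: 12.9 ≤ 11.5 is false
Combine:
[1.1.1.1] exactly-one(false, true) = true
[1.1.1] NOT true = false
[1.1.2] true → false = false
[1.1.3.1.1] false OR true = true
[1.1.3.1] NOT true = false
[1.1.3] NOT false = true
[1.1] false OR false OR true = true
[1.2.1.2] exactly-one(true, false) = true
[1.2.1] false AND true = false
[1.2.2.3] false AND false = false
[1.2.2] true AND true AND false = false
[1.2] false → false (antecedent false ⇒ implication holds) = true
[1] true AND true = true
[2] exactly-one(true, false, false) = true
[root] true AND true = true
Overall: true → enrolled

Enrolled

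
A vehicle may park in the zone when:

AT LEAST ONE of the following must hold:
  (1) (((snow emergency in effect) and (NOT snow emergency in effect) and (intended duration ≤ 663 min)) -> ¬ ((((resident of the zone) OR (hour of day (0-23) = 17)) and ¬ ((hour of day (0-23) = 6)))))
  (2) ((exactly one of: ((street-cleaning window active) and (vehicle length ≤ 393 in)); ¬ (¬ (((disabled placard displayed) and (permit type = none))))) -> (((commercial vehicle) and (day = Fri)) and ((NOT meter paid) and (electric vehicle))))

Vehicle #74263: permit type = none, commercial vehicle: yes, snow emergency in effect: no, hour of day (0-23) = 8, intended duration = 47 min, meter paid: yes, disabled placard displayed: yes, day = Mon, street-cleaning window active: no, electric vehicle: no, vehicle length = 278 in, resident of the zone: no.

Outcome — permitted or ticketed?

Permitted

Atomic conditions:
  snow emergency in effect: no → false
  NOT snow emergency in effect: no → true
  intended duration ≤ 663 min: 47 ≤ 663 is true
  resident of the zone: no → false
  hour of day (0-23) = 17: 8 == 17 is false
  hour of day (0-23) = 6: 8 == 6 is false
  street-cleaning window active: no → false
  vehicle length ≤ 393 in: 278 ≤ 393 is true
  disabled placard displayed: yes → true
  permit type = none: none == none is true
  commercial vehicle: yes → true
  day = Fri: Mon == Fri is false
  NOT meter paid: yes → false
  electric vehicle: no → false
Combine:
[1.1] false AND true AND true = false
[1.2.1.1] false OR false = false
[1.2.1.2] NOT false = true
[1.2.1] false AND true = false
[1.2] NOT false = true
[1] false → true (antecedent false ⇒ implication holds) = true
[2.1.1] false AND true = false
[2.1.2.1.1] true AND true = true
[2.1.2.1] NOT true = false
[2.1.2] NOT false = true
[2.1] exactly-one(false, true) = true
[2.2.1] true AND false = false
[2.2.2] false AND false = false
[2.2] false AND false = false
[2] true → false = false
[root] true OR false = true
Overall: true → permitted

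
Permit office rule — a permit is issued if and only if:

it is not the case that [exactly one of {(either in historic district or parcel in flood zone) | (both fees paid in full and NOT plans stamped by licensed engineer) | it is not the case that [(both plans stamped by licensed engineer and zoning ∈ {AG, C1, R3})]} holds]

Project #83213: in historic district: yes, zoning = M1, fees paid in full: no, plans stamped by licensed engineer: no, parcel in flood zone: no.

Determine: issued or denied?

Atomic conditions:
  in historic district: yes → true
  parcel in flood zone: no → false
  fees paid in full: no → false
  NOT plans stamped by licensed engineer: no → true
  plans stamped by licensed engineer: no → false
  zoning ∈ {AG, C1, R3}: M1 is not in the set → false
Combine:
[1.1] true OR false = true
[1.2] false AND true = false
[1.3.1] false AND false = false
[1.3] NOT false = true
[1] exactly-one(true, false, true) = false
[root] NOT false = true
Overall: true → issued

Issued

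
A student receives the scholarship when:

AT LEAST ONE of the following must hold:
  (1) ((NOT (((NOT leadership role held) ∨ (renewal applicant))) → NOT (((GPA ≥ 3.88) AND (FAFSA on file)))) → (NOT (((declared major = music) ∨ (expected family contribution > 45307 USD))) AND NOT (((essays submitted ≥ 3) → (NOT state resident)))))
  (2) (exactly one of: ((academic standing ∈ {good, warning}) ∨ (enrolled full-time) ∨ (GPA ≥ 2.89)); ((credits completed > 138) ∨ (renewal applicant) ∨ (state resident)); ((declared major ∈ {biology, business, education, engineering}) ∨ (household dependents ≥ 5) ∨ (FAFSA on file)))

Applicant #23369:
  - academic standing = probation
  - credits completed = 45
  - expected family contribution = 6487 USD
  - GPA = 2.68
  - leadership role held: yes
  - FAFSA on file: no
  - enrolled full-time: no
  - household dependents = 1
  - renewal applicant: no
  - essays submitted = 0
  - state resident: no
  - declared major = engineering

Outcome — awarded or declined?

Awarded

Atomic conditions:
  NOT leadership role held: yes → false
  renewal applicant: no → false
  GPA ≥ 3.88: 2.68 ≥ 3.88 is false
  FAFSA on file: no → false
  declared major = music: engineering == music is false
  expected family contribution > 45307 USD: 6487 > 45307 is false
  essays submitted ≥ 3: 0 ≥ 3 is false
  NOT state resident: no → true
  academic standing ∈ {good, warning}: probation is not in the set → false
  enrolled full-time: no → false
  GPA ≥ 2.89: 2.68 ≥ 2.89 is false
  credits completed > 138: 45 > 138 is false
  state resident: no → false
  declared major ∈ {biology, business, education, engineering}: engineering is in the set → true
  household dependents ≥ 5: 1 ≥ 5 is false
Combine:
[1.1.1.1] false OR false = false
[1.1.1] NOT false = true
[1.1.2.1] false AND false = false
[1.1.2] NOT false = true
[1.1] true → true = true
[1.2.1.1] false OR false = false
[1.2.1] NOT false = true
[1.2.2.1] false → true (antecedent false ⇒ implication holds) = true
[1.2.2] NOT true = false
[1.2] true AND false = false
[1] true → false = false
[2.1] false OR false OR false = false
[2.2] false OR false OR false = false
[2.3] true OR false OR false = true
[2] exactly-one(false, false, true) = true
[root] false OR true = true
Overall: true → awarded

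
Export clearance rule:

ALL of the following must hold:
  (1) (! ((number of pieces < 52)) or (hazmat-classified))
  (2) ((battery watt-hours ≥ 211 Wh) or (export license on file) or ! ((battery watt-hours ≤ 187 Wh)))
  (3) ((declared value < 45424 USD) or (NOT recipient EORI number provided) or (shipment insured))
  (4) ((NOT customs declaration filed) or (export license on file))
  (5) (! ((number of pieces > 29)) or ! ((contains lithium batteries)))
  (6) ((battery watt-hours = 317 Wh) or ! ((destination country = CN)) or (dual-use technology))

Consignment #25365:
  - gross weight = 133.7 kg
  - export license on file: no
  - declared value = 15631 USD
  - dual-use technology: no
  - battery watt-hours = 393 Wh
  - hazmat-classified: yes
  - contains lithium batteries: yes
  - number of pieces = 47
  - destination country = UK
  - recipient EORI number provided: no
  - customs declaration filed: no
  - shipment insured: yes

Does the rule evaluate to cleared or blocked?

Blocked

Atomic conditions:
  number of pieces < 52: 47 < 52 is true
  hazmat-classified: yes → true
  battery watt-hours ≥ 211 Wh: 393 ≥ 211 is true
  export license on file: no → false
  battery watt-hours ≤ 187 Wh: 393 ≤ 187 is false
  declared value < 45424 USD: 15631 < 45424 is true
  NOT recipient EORI number provided: no → true
  shipment insured: yes → true
  NOT customs declaration filed: no → true
  number of pieces > 29: 47 > 29 is true
  contains lithium batteries: yes → true
  battery watt-hours = 317 Wh: 393 == 317 is false
  destination country = CN: UK == CN is false
  dual-use technology: no → false
Combine:
[1.1] NOT true = false
[1] false OR true = true
[2.3] NOT false = true
[2] true OR false OR true = true
[3] true OR true OR true = true
[4] true OR false = true
[5.1] NOT true = false
[5.2] NOT true = false
[5] false OR false = false
[6.2] NOT false = true
[6] false OR true OR false = true
[root] true AND true AND true AND true AND false AND true = false
Overall: false → blocked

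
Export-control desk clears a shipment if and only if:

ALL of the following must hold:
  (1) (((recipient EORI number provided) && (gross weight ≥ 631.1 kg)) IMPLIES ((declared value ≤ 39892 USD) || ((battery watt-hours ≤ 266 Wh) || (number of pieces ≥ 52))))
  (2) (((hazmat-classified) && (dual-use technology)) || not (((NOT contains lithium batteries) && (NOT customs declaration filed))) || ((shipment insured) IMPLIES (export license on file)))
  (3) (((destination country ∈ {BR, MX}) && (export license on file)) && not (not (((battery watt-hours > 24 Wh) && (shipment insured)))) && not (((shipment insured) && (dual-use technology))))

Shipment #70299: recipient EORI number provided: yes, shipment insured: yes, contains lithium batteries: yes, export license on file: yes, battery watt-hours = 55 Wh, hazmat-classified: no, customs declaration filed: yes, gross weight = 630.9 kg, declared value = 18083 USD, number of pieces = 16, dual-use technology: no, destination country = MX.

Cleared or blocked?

Cleared

Atomic conditions:
  recipient EORI number provided: yes → true
  gross weight ≥ 631.1 kg: 630.9 ≥ 631.1 is false
  declared value ≤ 39892 USD: 18083 ≤ 39892 is true
  battery watt-hours ≤ 266 Wh: 55 ≤ 266 is true
  number of pieces ≥ 52: 16 ≥ 52 is false
  hazmat-classified: no → false
  dual-use technology: no → false
  NOT contains lithium batteries: yes → false
  NOT customs declaration filed: yes → false
  shipment insured: yes → true
  export license on file: yes → true
  destination country ∈ {BR, MX}: MX is in the set → true
  battery watt-hours > 24 Wh: 55 > 24 is true
Combine:
[1.1] true AND false = false
[1.2.2] true OR false = true
[1.2] true OR true = true
[1] false → true (antecedent false ⇒ implication holds) = true
[2.1] false AND false = false
[2.2.1] false AND false = false
[2.2] NOT false = true
[2.3] true → true = true
[2] false OR true OR true = true
[3.1] true AND true = true
[3.2.1.1] true AND true = true
[3.2.1] NOT true = false
[3.2] NOT false = true
[3.3.1] true AND false = false
[3.3] NOT false = true
[3] true AND true AND true = true
[root] true AND true AND true = true
Overall: true → cleared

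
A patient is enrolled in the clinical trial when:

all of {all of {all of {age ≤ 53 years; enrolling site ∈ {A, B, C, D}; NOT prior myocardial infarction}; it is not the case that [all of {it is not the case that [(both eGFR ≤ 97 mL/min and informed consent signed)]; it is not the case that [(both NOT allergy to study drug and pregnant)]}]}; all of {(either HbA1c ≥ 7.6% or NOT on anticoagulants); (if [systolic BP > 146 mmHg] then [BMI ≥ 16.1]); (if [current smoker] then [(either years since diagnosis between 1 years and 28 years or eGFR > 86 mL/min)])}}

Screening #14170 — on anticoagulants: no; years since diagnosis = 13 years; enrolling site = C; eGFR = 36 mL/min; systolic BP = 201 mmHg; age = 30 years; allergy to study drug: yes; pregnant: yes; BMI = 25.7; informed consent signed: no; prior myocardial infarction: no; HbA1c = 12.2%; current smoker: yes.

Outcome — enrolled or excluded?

Atomic conditions:
  age ≤ 53 years: 30 ≤ 53 is true
  enrolling site ∈ {A, B, C, D}: C is in the set → true
  NOT prior myocardial infarction: no → true
  eGFR ≤ 97 mL/min: 36 ≤ 97 is true
  informed consent signed: no → false
  NOT allergy to study drug: yes → false
  pregnant: yes → true
  HbA1c ≥ 7.6%: 12.2 ≥ 7.6 is true
  NOT on anticoagulants: no → true
  systolic BP > 146 mmHg: 201 > 146 is true
  BMI ≥ 16.1: 25.7 ≥ 16.1 is true
  current smoker: yes → true
  years since diagnosis between 1 years and 28 years: 13 in [1, 28] is true
  eGFR > 86 mL/min: 36 > 86 is false
Combine:
[1.1] true AND true AND true = true
[1.2.1.1.1] true AND false = false
[1.2.1.1] NOT false = true
[1.2.1.2.1] false AND true = false
[1.2.1.2] NOT false = true
[1.2.1] true AND true = true
[1.2] NOT true = false
[1] true AND false = false
[2.1] true OR true = true
[2.2] true → true = true
[2.3.2] true OR false = true
[2.3] true → true = true
[2] true AND true AND true = true
[root] false AND true = false
Overall: false → excluded

Excluded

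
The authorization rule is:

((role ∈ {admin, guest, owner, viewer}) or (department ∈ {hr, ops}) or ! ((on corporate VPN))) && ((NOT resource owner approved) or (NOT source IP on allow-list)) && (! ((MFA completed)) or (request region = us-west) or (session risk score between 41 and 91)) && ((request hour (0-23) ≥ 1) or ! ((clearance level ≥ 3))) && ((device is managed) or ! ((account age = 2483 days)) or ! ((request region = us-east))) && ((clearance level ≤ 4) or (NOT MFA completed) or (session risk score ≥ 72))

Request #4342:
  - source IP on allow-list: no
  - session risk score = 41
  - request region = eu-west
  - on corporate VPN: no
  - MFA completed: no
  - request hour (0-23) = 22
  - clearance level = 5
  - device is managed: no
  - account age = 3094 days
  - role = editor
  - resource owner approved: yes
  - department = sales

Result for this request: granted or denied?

Atomic conditions:
  role ∈ {admin, guest, owner, viewer}: editor is not in the set → false
  department ∈ {hr, ops}: sales is not in the set → false
  on corporate VPN: no → false
  NOT resource owner approved: yes → false
  NOT source IP on allow-list: no → true
  MFA completed: no → false
  request region = us-west: eu-west == us-west is false
  session risk score between 41 and 91: 41 in [41, 91] is true
  request hour (0-23) ≥ 1: 22 ≥ 1 is true
  clearance level ≥ 3: 5 ≥ 3 is true
  device is managed: no → false
  account age = 2483 days: 3094 == 2483 is false
  request region = us-east: eu-west == us-east is false
  clearance level ≤ 4: 5 ≤ 4 is false
  NOT MFA completed: no → true
  session risk score ≥ 72: 41 ≥ 72 is false
Combine:
[1.3] NOT false = true
[1] false OR false OR true = true
[2] false OR true = true
[3.1] NOT false = true
[3] true OR false OR true = true
[4.2] NOT true = false
[4] true OR false = true
[5.2] NOT false = true
[5.3] NOT false = true
[5] false OR true OR true = true
[6] false OR true OR false = true
[root] true AND true AND true AND true AND true AND true = true
Overall: true → granted

Granted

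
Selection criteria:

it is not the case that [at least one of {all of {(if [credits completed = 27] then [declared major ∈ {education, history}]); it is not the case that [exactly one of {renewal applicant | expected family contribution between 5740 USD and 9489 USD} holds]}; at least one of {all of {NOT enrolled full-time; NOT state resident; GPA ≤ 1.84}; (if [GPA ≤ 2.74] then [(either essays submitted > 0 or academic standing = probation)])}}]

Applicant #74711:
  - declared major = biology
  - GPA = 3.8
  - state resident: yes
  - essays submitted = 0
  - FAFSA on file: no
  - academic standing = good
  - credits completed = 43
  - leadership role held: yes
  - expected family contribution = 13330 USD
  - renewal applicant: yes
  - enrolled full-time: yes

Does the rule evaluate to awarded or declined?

Atomic conditions:
  credits completed = 27: 43 == 27 is false
  declared major ∈ {education, history}: biology is not in the set → false
  renewal applicant: yes → true
  expected family contribution between 5740 USD and 9489 USD: 13330 in [5740, 9489] is false
  NOT enrolled full-time: yes → false
  NOT state resident: yes → false
  GPA ≤ 1.84: 3.8 ≤ 1.84 is false
  GPA ≤ 2.74: 3.8 ≤ 2.74 is false
  essays submitted > 0: 0 > 0 is false
  academic standing = probation: good == probation is false
Combine:
[1.1.1] false → false (antecedent false ⇒ implication holds) = true
[1.1.2.1] exactly-one(true, false) = true
[1.1.2] NOT true = false
[1.1] true AND false = false
[1.2.1] false AND false AND false = false
[1.2.2.2] false OR false = false
[1.2.2] false → false (antecedent false ⇒ implication holds) = true
[1.2] false OR true = true
[1] false OR true = true
[root] NOT true = false
Overall: false → declined

Declined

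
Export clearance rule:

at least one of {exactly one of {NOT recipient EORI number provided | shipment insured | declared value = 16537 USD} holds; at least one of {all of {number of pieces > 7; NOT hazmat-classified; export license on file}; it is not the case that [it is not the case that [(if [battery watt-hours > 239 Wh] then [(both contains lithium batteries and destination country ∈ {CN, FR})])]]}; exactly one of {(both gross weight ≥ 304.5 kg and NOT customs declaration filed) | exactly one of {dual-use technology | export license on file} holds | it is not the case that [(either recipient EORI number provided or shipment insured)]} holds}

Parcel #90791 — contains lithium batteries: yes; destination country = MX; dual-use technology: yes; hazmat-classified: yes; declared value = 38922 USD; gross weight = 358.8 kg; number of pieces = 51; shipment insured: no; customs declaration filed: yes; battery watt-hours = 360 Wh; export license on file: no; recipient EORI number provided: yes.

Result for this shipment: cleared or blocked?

Atomic conditions:
  NOT recipient EORI number provided: yes → false
  shipment insured: no → false
  declared value = 16537 USD: 38922 == 16537 is false
  number of pieces > 7: 51 > 7 is true
  NOT hazmat-classified: yes → false
  export license on file: no → false
  battery watt-hours > 239 Wh: 360 > 239 is true
  contains lithium batteries: yes → true
  destination country ∈ {CN, FR}: MX is not in the set → false
  gross weight ≥ 304.5 kg: 358.8 ≥ 304.5 is true
  NOT customs declaration filed: yes → false
  dual-use technology: yes → true
  recipient EORI number provided: yes → true
Combine:
[1] exactly-one(false, false, false) = false
[2.1] true AND false AND false = false
[2.2.1.1.2] true AND false = false
[2.2.1.1] true → false = false
[2.2.1] NOT false = true
[2.2] NOT true = false
[2] false OR false = false
[3.1] true AND false = false
[3.2] exactly-one(true, false) = true
[3.3.1] true OR false = true
[3.3] NOT true = false
[3] exactly-one(false, true, false) = true
[root] false OR false OR true = true
Overall: true → cleared

Cleared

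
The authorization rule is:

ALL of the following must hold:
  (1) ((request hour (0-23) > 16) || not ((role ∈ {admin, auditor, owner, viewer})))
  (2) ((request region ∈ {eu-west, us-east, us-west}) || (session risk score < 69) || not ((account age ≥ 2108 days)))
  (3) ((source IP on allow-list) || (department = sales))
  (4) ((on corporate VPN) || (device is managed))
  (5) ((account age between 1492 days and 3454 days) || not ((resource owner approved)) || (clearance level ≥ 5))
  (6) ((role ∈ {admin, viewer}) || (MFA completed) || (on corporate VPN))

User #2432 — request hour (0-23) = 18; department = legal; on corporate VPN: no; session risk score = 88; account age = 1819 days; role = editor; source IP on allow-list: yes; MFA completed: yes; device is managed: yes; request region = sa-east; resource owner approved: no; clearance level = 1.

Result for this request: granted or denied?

Atomic conditions:
  request hour (0-23) > 16: 18 > 16 is true
  role ∈ {admin, auditor, owner, viewer}: editor is not in the set → false
  request region ∈ {eu-west, us-east, us-west}: sa-east is not in the set → false
  session risk score < 69: 88 < 69 is false
  account age ≥ 2108 days: 1819 ≥ 2108 is false
  source IP on allow-list: yes → true
  department = sales: legal == sales is false
  on corporate VPN: no → false
  device is managed: yes → true
  account age between 1492 days and 3454 days: 1819 in [1492, 3454] is true
  resource owner approved: no → false
  clearance level ≥ 5: 1 ≥ 5 is false
  role ∈ {admin, viewer}: editor is not in the set → false
  MFA completed: yes → true
Combine:
[1.2] NOT false = true
[1] true OR true = true
[2.3] NOT false = true
[2] false OR false OR true = true
[3] true OR false = true
[4] false OR true = true
[5.2] NOT false = true
[5] true OR true OR false = true
[6] false OR true OR false = true
[root] true AND true AND true AND true AND true AND true = true
Overall: true → granted

Granted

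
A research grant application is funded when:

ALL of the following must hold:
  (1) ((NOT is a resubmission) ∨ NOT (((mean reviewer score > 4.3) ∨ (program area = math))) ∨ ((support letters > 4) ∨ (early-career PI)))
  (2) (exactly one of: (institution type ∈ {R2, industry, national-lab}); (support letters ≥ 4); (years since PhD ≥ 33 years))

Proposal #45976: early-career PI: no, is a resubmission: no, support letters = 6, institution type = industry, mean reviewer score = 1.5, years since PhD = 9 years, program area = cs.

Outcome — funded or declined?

Declined

Atomic conditions:
  NOT is a resubmission: no → true
  mean reviewer score > 4.3: 1.5 > 4.3 is false
  program area = math: cs == math is false
  support letters > 4: 6 > 4 is true
  early-career PI: no → false
  institution type ∈ {R2, industry, national-lab}: industry is in the set → true
  support letters ≥ 4: 6 ≥ 4 is true
  years since PhD ≥ 33 years: 9 ≥ 33 is false
Combine:
[1.2.1] false OR false = false
[1.2] NOT false = true
[1.3] true OR false = true
[1] true OR true OR true = true
[2] exactly-one(true, true, false) = false
[root] true AND false = false
Overall: false → declined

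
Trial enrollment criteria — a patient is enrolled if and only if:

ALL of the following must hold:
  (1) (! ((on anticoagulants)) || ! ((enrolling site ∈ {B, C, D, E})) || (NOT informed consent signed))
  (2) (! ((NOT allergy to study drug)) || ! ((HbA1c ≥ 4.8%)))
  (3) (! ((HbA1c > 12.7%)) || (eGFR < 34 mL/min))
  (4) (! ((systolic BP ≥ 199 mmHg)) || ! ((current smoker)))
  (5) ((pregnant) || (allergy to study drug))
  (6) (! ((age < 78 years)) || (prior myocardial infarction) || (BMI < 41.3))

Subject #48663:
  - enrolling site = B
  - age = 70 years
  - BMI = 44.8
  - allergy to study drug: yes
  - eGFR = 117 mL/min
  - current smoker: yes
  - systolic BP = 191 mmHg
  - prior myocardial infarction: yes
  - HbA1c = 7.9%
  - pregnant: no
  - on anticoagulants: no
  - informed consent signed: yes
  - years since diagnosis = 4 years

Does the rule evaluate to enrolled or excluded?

Atomic conditions:
  on anticoagulants: no → false
  enrolling site ∈ {B, C, D, E}: B is in the set → true
  NOT informed consent signed: yes → false
  NOT allergy to study drug: yes → false
  HbA1c ≥ 4.8%: 7.9 ≥ 4.8 is true
  HbA1c > 12.7%: 7.9 > 12.7 is false
  eGFR < 34 mL/min: 117 < 34 is false
  systolic BP ≥ 199 mmHg: 191 ≥ 199 is false
  current smoker: yes → true
  pregnant: no → false
  allergy to study drug: yes → true
  age < 78 years: 70 < 78 is true
  prior myocardial infarction: yes → true
  BMI < 41.3: 44.8 < 41.3 is false
Combine:
[1.1] NOT false = true
[1.2] NOT true = false
[1] true OR false OR false = true
[2.1] NOT false = true
[2.2] NOT true = false
[2] true OR false = true
[3.1] NOT false = true
[3] true OR false = true
[4.1] NOT false = true
[4.2] NOT true = false
[4] true OR false = true
[5] false OR true = true
[6.1] NOT true = false
[6] false OR true OR false = true
[root] true AND true AND true AND true AND true AND true = true
Overall: true → enrolled

Enrolled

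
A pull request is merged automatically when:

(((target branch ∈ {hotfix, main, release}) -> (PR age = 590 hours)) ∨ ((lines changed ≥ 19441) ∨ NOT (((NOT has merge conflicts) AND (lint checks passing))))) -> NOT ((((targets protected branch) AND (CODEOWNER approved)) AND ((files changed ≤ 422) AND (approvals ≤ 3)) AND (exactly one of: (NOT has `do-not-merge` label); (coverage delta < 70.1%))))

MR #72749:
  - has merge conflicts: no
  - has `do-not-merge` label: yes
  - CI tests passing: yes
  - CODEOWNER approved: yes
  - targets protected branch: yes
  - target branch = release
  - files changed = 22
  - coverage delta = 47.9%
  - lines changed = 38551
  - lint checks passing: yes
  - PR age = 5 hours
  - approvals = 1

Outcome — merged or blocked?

Blocked

Atomic conditions:
  target branch ∈ {hotfix, main, release}: release is in the set → true
  PR age = 590 hours: 5 == 590 is false
  lines changed ≥ 19441: 38551 ≥ 19441 is true
  NOT has merge conflicts: no → true
  lint checks passing: yes → true
  targets protected branch: yes → true
  CODEOWNER approved: yes → true
  files changed ≤ 422: 22 ≤ 422 is true
  approvals ≤ 3: 1 ≤ 3 is true
  NOT has `do-not-merge` label: yes → false
  coverage delta < 70.1%: 47.9 < 70.1 is true
Combine:
[1.1] true → false = false
[1.2.2.1] true AND true = true
[1.2.2] NOT true = false
[1.2] true OR false = true
[1] false OR true = true
[2.1.1] true AND true = true
[2.1.2] true AND true = true
[2.1.3] exactly-one(false, true) = true
[2.1] true AND true AND true = true
[2] NOT true = false
[root] true → false = false
Overall: false → blocked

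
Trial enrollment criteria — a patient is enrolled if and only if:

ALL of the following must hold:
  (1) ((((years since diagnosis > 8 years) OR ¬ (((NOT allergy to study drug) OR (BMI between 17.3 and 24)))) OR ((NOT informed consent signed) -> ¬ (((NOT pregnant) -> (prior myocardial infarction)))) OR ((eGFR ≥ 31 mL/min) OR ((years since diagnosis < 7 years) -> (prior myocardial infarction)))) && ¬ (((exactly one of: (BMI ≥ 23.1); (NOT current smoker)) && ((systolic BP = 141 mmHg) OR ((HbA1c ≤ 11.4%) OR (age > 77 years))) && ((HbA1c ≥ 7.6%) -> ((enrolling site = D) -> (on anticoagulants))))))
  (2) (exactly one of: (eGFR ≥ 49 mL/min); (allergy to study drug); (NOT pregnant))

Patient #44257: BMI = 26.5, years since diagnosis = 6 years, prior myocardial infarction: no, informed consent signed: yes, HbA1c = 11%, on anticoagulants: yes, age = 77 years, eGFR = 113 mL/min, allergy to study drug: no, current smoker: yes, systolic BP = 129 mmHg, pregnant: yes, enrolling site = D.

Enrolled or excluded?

Excluded

Atomic conditions:
  years since diagnosis > 8 years: 6 > 8 is false
  NOT allergy to study drug: no → true
  BMI between 17.3 and 24: 26.5 in [17.3, 24] is false
  NOT informed consent signed: yes → false
  NOT pregnant: yes → false
  prior myocardial infarction: no → false
  eGFR ≥ 31 mL/min: 113 ≥ 31 is true
  years since diagnosis < 7 years: 6 < 7 is true
  BMI ≥ 23.1: 26.5 ≥ 23.1 is true
  NOT current smoker: yes → false
  systolic BP = 141 mmHg: 129 == 141 is false
  HbA1c ≤ 11.4%: 11 ≤ 11.4 is true
  age > 77 years: 77 > 77 is false
  HbA1c ≥ 7.6%: 11 ≥ 7.6 is true
  enrolling site = D: D == D is true
  on anticoagulants: yes → true
  eGFR ≥ 49 mL/min: 113 ≥ 49 is true
  allergy to study drug: no → false
Combine:
[1.1.1.2.1] true OR false = true
[1.1.1.2] NOT true = false
[1.1.1] false OR false = false
[1.1.2.2.1] false → false (antecedent false ⇒ implication holds) = true
[1.1.2.2] NOT true = false
[1.1.2] false → false (antecedent false ⇒ implication holds) = true
[1.1.3.2] true → false = false
[1.1.3] true OR false = true
[1.1] false OR true OR true = true
[1.2.1.1] exactly-one(true, false) = true
[1.2.1.2.2] true OR false = true
[1.2.1.2] false OR true = true
[1.2.1.3.2] true → true = true
[1.2.1.3] true → true = true
[1.2.1] true AND true AND true = true
[1.2] NOT true = false
[1] true AND false = false
[2] exactly-one(true, false, false) = true
[root] false AND true = false
Overall: false → excluded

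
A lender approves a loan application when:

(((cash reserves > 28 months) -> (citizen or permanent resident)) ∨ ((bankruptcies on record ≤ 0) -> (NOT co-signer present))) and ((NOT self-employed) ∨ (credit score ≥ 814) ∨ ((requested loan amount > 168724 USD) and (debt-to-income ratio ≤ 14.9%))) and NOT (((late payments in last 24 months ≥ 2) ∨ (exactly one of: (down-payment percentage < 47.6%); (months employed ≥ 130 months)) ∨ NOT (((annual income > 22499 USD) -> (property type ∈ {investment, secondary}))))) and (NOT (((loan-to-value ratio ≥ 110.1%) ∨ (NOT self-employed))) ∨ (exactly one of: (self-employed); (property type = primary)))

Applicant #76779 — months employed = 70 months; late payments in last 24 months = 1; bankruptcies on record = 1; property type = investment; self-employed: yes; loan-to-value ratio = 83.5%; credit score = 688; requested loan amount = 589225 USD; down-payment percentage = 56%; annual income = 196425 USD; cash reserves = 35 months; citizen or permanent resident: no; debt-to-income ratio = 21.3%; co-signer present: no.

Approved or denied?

Denied

Atomic conditions:
  cash reserves > 28 months: 35 > 28 is true
  citizen or permanent resident: no → false
  bankruptcies on record ≤ 0: 1 ≤ 0 is false
  NOT co-signer present: no → true
  NOT self-employed: yes → false
  credit score ≥ 814: 688 ≥ 814 is false
  requested loan amount > 168724 USD: 589225 > 168724 is true
  debt-to-income ratio ≤ 14.9%: 21.3 ≤ 14.9 is false
  late payments in last 24 months ≥ 2: 1 ≥ 2 is false
  down-payment percentage < 47.6%: 56 < 47.6 is false
  months employed ≥ 130 months: 70 ≥ 130 is false
  annual income > 22499 USD: 196425 > 22499 is true
  property type ∈ {investment, secondary}: investment is in the set → true
  loan-to-value ratio ≥ 110.1%: 83.5 ≥ 110.1 is false
  self-employed: yes → true
  property type = primary: investment == primary is false
Combine:
[1.1] true → false = false
[1.2] false → true (antecedent false ⇒ implication holds) = true
[1] false OR true = true
[2.3] true AND false = false
[2] false OR false OR false = false
[3.1.2] exactly-one(false, false) = false
[3.1.3.1] true → true = true
[3.1.3] NOT true = false
[3.1] false OR false OR false = false
[3] NOT false = true
[4.1.1] false OR false = false
[4.1] NOT false = true
[4.2] exactly-one(true, false) = true
[4] true OR true = true
[root] true AND false AND true AND true = false
Overall: false → denied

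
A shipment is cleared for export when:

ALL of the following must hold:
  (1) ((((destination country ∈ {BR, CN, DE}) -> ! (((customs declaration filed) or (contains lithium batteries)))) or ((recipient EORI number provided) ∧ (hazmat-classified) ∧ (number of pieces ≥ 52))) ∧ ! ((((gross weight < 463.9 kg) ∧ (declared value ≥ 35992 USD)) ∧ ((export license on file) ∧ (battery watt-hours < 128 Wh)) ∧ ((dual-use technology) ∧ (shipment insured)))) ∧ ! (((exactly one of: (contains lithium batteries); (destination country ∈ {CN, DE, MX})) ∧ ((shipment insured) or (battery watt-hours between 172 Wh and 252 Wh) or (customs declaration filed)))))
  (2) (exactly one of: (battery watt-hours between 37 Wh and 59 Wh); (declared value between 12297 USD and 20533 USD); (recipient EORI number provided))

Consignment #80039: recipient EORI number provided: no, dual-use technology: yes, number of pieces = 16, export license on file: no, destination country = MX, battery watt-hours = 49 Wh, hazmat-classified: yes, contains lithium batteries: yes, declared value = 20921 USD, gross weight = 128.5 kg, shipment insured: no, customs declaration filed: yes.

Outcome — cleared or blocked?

Atomic conditions:
  destination country ∈ {BR, CN, DE}: MX is not in the set → false
  customs declaration filed: yes → true
  contains lithium batteries: yes → true
  recipient EORI number provided: no → false
  hazmat-classified: yes → true
  number of pieces ≥ 52: 16 ≥ 52 is false
  gross weight < 463.9 kg: 128.5 < 463.9 is true
  declared value ≥ 35992 USD: 20921 ≥ 35992 is false
  export license on file: no → false
  battery watt-hours < 128 Wh: 49 < 128 is true
  dual-use technology: yes → true
  shipment insured: no → false
  destination country ∈ {CN, DE, MX}: MX is in the set → true
  battery watt-hours between 172 Wh and 252 Wh: 49 in [172, 252] is false
  battery watt-hours between 37 Wh and 59 Wh: 49 in [37, 59] is true
  declared value between 12297 USD and 20533 USD: 20921 in [12297, 20533] is false
Combine:
[1.1.1.2.1] true OR true = true
[1.1.1.2] NOT true = false
[1.1.1] false → false (antecedent false ⇒ implication holds) = true
[1.1.2] false AND true AND false = false
[1.1] true OR false = true
[1.2.1.1] true AND false = false
[1.2.1.2] false AND true = false
[1.2.1.3] true AND false = false
[1.2.1] false AND false AND false = false
[1.2] NOT false = true
[1.3.1.1] exactly-one(true, true) = false
[1.3.1.2] false OR false OR true = true
[1.3.1] false AND true = false
[1.3] NOT false = true
[1] true AND true AND true = true
[2] exactly-one(true, false, false) = true
[root] true AND true = true
Overall: true → cleared

Cleared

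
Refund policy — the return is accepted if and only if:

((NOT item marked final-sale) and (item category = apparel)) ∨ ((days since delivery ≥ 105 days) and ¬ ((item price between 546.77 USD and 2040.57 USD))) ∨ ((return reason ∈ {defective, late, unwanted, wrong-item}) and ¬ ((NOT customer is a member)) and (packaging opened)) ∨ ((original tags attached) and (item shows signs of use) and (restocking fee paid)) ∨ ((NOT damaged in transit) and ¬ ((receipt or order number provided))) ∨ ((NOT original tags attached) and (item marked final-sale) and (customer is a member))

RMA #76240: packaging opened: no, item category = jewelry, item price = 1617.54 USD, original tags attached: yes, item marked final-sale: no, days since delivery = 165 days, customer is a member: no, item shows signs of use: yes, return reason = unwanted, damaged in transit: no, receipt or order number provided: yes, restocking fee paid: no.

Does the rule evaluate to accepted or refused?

Refused

Atomic conditions:
  NOT item marked final-sale: no → true
  item category = apparel: jewelry == apparel is false
  days since delivery ≥ 105 days: 165 ≥ 105 is true
  item price between 546.77 USD and 2040.57 USD: 1617.54 in [546.77, 2040.57] is true
  return reason ∈ {defective, late, unwanted, wrong-item}: unwanted is in the set → true
  NOT customer is a member: no → true
  packaging opened: no → false
  original tags attached: yes → true
  item shows signs of use: yes → true
  restocking fee paid: no → false
  NOT damaged in transit: no → true
  receipt or order number provided: yes → true
  NOT original tags attached: yes → false
  item marked final-sale: no → false
  customer is a member: no → false
Combine:
[1] true AND false = false
[2.2] NOT true = false
[2] true AND false = false
[3.2] NOT true = false
[3] true AND false AND false = false
[4] true AND true AND false = false
[5.2] NOT true = false
[5] true AND false = false
[6] false AND false AND false = false
[root] false OR false OR false OR false OR false OR false = false
Overall: false → refused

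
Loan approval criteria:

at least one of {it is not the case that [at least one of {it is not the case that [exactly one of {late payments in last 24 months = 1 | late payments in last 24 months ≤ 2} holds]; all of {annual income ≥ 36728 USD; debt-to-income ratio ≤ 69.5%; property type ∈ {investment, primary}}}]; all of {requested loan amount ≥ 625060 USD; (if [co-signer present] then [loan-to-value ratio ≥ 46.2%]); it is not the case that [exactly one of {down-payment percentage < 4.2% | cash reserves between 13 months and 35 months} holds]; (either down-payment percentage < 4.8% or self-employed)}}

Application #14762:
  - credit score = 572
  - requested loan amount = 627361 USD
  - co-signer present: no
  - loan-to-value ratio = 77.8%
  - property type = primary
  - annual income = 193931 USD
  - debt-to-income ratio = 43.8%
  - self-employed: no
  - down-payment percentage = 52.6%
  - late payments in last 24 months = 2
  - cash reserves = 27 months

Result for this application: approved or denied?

Denied

Atomic conditions:
  late payments in last 24 months = 1: 2 == 1 is false
  late payments in last 24 months ≤ 2: 2 ≤ 2 is true
  annual income ≥ 36728 USD: 193931 ≥ 36728 is true
  debt-to-income ratio ≤ 69.5%: 43.8 ≤ 69.5 is true
  property type ∈ {investment, primary}: primary is in the set → true
  requested loan amount ≥ 625060 USD: 627361 ≥ 625060 is true
  co-signer present: no → false
  loan-to-value ratio ≥ 46.2%: 77.8 ≥ 46.2 is true
  down-payment percentage < 4.2%: 52.6 < 4.2 is false
  cash reserves between 13 months and 35 months: 27 in [13, 35] is true
  down-payment percentage < 4.8%: 52.6 < 4.8 is false
  self-employed: no → false
Combine:
[1.1.1.1] exactly-one(false, true) = true
[1.1.1] NOT true = false
[1.1.2] true AND true AND true = true
[1.1] false OR true = true
[1] NOT true = false
[2.2] false → true (antecedent false ⇒ implication holds) = true
[2.3.1] exactly-one(false, true) = true
[2.3] NOT true = false
[2.4] false OR false = false
[2] true AND true AND false AND false = false
[root] false OR false = false
Overall: false → denied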